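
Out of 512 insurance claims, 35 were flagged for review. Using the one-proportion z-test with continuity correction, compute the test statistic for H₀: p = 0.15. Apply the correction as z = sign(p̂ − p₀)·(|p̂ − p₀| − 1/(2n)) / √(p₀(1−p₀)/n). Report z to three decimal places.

With x = 35 successes in n = 512, p̂ = 0.06836. p̂ − p₀ = -0.081641.
Continuity correction 1/(2n) = 1/1024 = 0.000977.
Corrected numerator: |-0.081641| − 0.000977 = 0.080664.
Under H₀, SE = √(p₀(1−p₀)/n) = √(0.15·0.85/512) = √0.000249023 = 0.015780.
z = (−)0.080664/0.015780 = -5.112.

z = -5.112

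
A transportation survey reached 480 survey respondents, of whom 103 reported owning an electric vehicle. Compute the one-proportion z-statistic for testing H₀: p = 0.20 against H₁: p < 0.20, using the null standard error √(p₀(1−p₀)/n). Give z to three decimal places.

p̂ = 103/480 = 0.21458.
Under H₀, SE = √(p₀(1−p₀)/n) = √(0.20·0.80/480) = √0.000333333 = 0.018257.
z = (0.21458 − 0.20)/0.018257 = 0.01458/0.018257 = 0.799.

z = 0.799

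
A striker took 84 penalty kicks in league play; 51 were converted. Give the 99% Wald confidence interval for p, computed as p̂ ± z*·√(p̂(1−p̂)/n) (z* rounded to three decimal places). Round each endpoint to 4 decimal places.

Sample proportion p̂ = 51/84 = 0.60714.
SE(p̂) = √(0.60714·0.39286/84) = 0.053287.
For 99% confidence, z* = 2.576.
Margin = 2.576·0.053287 = 0.13727.
CI: 0.60714 ± 0.13727 = (0.4699, 0.7444).

(0.4699, 0.7444)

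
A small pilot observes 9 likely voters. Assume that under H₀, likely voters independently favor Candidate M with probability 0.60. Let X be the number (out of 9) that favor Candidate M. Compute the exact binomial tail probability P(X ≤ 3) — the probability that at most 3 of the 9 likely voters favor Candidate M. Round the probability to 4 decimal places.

P = 0.0994

X ~ Binomial(n=9, p=0.60).
P(X ≤ 3) = C(9,0)·0.60^0·0.40^9 + C(9,1)·0.60^1·0.40^8 + C(9,2)·0.60^2·0.40^7 + C(9,3)·0.60^3·0.40^6.
= 0.000262 + 0.003539 + 0.021234 + 0.074318 = 0.0994.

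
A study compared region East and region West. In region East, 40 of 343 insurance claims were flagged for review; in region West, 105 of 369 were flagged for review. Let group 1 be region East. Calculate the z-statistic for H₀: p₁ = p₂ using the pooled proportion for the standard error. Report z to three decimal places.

Sample proportions: p̂₁ = 40/343 = 0.11662 and p̂₂ = 105/369 = 0.28455.
Pooling: p̂ = 145/712 = 0.20365.
SE = √[p̂(1−p̂)(1/n₁+1/n₂)] = √[0.20365·0.79635·(1/343+1/369)] ≈ 0.030205.
z = -0.16793/0.030205 = -5.560.

z = -5.560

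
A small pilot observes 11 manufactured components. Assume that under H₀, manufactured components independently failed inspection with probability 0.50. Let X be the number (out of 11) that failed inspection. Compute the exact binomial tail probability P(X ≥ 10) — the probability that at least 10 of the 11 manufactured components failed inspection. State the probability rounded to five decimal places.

P = 0.00586

X is binomial with n = 11 and p = 0.50.
P(X ≥ 10) = C(11,10)·0.50^10·0.50^1 + C(11,11)·0.50^11·0.50^0.
= 0.005371 + 0.000488 = 0.00586.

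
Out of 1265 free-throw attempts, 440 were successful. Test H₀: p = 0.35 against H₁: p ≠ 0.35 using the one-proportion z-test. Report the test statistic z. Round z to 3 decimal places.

z = -0.162

The sample proportion is 440/1265 = 0.34783.
Null standard error: √(0.35·0.65/1265) = √0.000179842 = 0.013411.
z = (0.34783 − 0.35)/0.013411 = -0.00217/0.013411 = -0.162.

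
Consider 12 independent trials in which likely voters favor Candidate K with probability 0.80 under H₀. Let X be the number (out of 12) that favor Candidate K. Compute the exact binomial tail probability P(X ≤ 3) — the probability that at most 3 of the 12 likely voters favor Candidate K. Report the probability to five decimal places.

P = 0.00006

X is binomial with n = 12 and p = 0.80.
P(X ≤ 3) = C(12,0)·0.80^0·0.20^12 + C(12,1)·0.80^1·0.20^11 + C(12,2)·0.80^2·0.20^10 + C(12,3)·0.80^3·0.20^9.
= 0.000000 + 0.000000 + 0.000004 + 0.000058 = 0.00006.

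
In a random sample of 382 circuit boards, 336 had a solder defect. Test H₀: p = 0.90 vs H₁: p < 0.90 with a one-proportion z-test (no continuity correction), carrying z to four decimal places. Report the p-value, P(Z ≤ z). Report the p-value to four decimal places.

p-value = 0.0917

The sample proportion is 336/382 = 0.87958.
Null standard error: √(0.90·0.10/382) = √0.000235602 = 0.015349.
z = (p̂ − p₀)/SE = (336/382 − 0.90)/0.015349 ≈ -1.3303.
p-value = P(Z ≤ z) with z = -1.3303 → 0.0917.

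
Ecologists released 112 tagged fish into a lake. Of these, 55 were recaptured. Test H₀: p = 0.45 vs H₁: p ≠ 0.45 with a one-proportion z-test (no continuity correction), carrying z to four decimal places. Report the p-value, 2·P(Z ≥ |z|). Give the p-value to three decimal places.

The sample proportion is 55/112 = 0.49107.
SE₀ = √(0.45·0.55/112) = 0.047009.
Test statistic (full precision, shown to 4 dp): z = (55/112 − 0.45)/SE₀ ≈ 0.8737.
From the standard normal, 2·P(Z ≥ |z|) = 0.382.

p-value = 0.382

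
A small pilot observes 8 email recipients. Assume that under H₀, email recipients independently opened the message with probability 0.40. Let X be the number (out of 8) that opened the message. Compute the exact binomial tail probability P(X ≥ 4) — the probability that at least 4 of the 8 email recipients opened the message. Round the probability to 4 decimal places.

X is binomial with n = 8 and p = 0.40.
P(X ≥ 4) = Σ_{j=4}^{8} C(8,j)·0.40^j·0.60^{8−j}.
= 0.232243 + 0.123863 + 0.041288 + 0.007864 + 0.000655 = 0.4059.

P = 0.4059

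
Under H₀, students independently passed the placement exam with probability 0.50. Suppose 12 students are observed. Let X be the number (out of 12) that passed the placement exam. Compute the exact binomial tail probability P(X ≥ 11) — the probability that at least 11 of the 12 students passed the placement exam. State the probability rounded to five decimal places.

X ~ Binomial(n=12, p=0.50).
P(X ≥ 11) = C(12,11)·0.50^11·0.50^1 + C(12,12)·0.50^12·0.50^0.
= 0.002930 + 0.000244 = 0.00317.

P = 0.00317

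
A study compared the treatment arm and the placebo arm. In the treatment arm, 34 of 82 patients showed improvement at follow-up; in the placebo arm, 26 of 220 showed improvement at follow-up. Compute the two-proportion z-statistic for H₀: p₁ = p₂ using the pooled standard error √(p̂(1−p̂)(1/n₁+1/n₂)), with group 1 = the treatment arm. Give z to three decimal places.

Sample proportions: p̂₁ = 34/82 = 0.41463 and p̂₂ = 26/220 = 0.11818.
Pooled p̂ = (34+26)/(82+220) = 60/302 = 0.19868.
Pooled SE = √[0.1592035·0.01674058] ≈ 0.051625.
z = 0.29645/0.051625 = 5.742.

z = 5.742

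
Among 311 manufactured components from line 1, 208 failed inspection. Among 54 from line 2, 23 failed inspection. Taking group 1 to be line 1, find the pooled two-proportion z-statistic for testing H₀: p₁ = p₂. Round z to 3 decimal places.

z = 3.418

Sample proportions: p̂₁ = 208/311 = 0.66881 and p̂₂ = 23/54 = 0.42593.
Pooling: p̂ = 231/365 = 0.63288.
SE = √[p̂(1−p̂)(1/n₁+1/n₂)] = √[0.63288·0.36712·(1/311+1/54)] ≈ 0.071062.
z = (p̂₁ − p̂₂)/SE = (0.66881 − 0.42593)/0.071062 = 0.24288/0.071062 = 3.418.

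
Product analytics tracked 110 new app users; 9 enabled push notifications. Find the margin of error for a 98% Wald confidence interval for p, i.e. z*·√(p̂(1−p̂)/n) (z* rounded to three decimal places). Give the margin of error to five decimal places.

ME = 0.06079

Sample proportion p̂ = 9/110 = 0.08182.
SE(p̂) = √(0.08182·0.91818/110) = 0.026133.
The 98% critical value is z* = 2.326.
So ME = 0.06079.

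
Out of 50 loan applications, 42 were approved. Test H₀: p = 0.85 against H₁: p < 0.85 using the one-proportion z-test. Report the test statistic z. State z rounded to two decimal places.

Sample proportion p̂ = 42/50 = 0.84000.
Under H₀, SE = √(p₀(1−p₀)/n) = √(0.85·0.15/50) = √0.002550000 = 0.050498.
z = (0.84000 − 0.85)/0.050498 = -0.01000/0.050498 = -0.20.

z = -0.20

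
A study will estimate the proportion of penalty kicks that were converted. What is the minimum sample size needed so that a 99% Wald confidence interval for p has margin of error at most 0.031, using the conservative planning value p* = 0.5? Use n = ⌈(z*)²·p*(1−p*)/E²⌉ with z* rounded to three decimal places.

n = 1727

For 99% confidence, z* = 2.576.
p*(1−p*) = 0.50·0.50 = 0.2500.
Required n before rounding: 6.635776 × 0.2500 / 0.031² = 1726.268.
Rounding up, n = 1727.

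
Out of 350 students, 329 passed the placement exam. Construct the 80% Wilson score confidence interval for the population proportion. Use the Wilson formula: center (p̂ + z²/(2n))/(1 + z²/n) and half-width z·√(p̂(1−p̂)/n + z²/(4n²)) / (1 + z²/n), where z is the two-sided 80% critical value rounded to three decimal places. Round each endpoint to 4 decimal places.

(0.9216, 0.9543)

p̂ = 329/350 = 0.94000; z = 1.282, so z² = 1.643524.
Denominator 1 + z²/n = 1 + 1.643524/350 = 1.004696.
Adjusted center: (0.94000 + z²/(2n))/1.004696 = 0.93794.
Radicand: p̂(1−p̂)/n + z²/(4n²) = 0.000161143 + 0.000003354 = 0.000164497.
Half-width = z·√(radicand)/denom = 1.282·0.012826/1.004696 = 0.01637.
CI: 0.93794 ± 0.01637 = (0.9216, 0.9543).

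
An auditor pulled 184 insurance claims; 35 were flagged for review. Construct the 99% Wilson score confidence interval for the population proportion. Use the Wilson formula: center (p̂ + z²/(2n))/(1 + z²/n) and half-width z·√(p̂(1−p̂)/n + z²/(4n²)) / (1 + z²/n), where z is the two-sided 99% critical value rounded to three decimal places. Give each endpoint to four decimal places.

(0.1270, 0.2750)

Here p̂ = 35/184 = 0.19022 and z = 2.576 (z² = 6.635776).
Denominator 1 + z²/n = 1 + 6.635776/184 = 1.036064.
Adjusted center: (0.19022 + z²/(2n))/1.036064 = 0.20100.
Radicand: p̂(1−p̂)/n + z²/(4n²) = 0.000837145 + 0.000049000 = 0.000886145.
Half-width = 2.576·√0.000886145/1.036064 = 0.07401.
Interval: 0.20100 ± 0.07401 → (0.1270, 0.2750).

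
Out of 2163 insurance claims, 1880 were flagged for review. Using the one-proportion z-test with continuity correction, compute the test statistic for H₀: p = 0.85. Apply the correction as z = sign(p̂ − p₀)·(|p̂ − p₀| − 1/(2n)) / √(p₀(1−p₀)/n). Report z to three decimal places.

Sample proportion p̂ = 1880/2163 = 0.86916. p̂ − p₀ = 0.019163.
Continuity correction 1/(2n) = 1/4326 = 0.000231.
Corrected numerator: |0.019163| − 0.000231 = 0.018932.
Under H₀, SE = √(p₀(1−p₀)/n) = √(0.85·0.15/2163) = √0.000058946 = 0.007678.
z = (+)0.018932/0.007678 = 2.466.

z = 2.466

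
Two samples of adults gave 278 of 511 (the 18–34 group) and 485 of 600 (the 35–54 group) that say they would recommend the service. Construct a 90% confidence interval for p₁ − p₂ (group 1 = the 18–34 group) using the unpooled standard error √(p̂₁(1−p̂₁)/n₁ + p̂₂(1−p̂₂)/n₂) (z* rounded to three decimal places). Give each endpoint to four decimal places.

(-0.3092, -0.2194)

p̂₁ = 278/511 = 0.54403, p̂₂ = 485/600 = 0.80833; p̂₁ − p̂₂ = -0.26430.
SE = √(0.000485443 + 0.000258218) = √0.000743661 = 0.027270.
z* = 1.645 at the 90% level. Margin of error = 0.04486.
Interval: -0.26430 ± 0.04486 → (-0.3092, -0.2194).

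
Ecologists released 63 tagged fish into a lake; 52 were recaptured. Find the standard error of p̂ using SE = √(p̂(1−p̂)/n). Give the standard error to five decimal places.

SE = 0.04783

With x = 52 successes in n = 63, p̂ = 0.82540.
p̂(1−p̂) = 0.144115.
Dividing by n and taking the root: √0.002287540 = 0.04783.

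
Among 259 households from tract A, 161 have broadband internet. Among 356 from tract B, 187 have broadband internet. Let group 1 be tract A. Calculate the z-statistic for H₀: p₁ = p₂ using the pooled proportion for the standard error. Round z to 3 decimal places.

Sample proportions: p̂₁ = 161/259 = 0.62162 and p̂₂ = 187/356 = 0.52528.
Pooling: p̂ = 348/615 = 0.56585.
SE = √[p̂(1−p̂)(1/n₁+1/n₂)] = √[0.56585·0.43415·(1/259+1/356)] ≈ 0.040479.
z = 0.09634/0.040479 = 2.380.

z = 2.380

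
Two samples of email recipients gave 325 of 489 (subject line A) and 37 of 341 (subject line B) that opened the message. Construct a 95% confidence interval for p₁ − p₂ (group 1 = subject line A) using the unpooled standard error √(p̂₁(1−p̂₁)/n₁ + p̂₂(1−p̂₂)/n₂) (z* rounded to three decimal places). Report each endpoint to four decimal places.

p̂₁ = 0.66462, p̂₂ = 0.10850, so the observed difference is 0.55612.
SE = √(0.000455828 + 0.000283669) = √0.000739497 = 0.027194.
For 95% confidence, z* = 1.960. Margin = 1.960·0.027194 = 0.05330.
So the interval runs from 0.5028 to 0.6094.

(0.5028, 0.6094)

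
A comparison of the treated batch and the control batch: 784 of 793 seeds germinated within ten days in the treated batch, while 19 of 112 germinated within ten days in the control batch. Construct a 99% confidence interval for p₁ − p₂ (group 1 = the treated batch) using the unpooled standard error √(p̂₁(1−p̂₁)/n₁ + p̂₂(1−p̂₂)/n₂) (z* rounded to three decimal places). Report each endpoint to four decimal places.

(0.7271, 0.9109)

p̂₁ = 784/793 = 0.98865, p̂₂ = 19/112 = 0.16964; p̂₁ − p̂₂ = 0.81901.
SE = √(0.000014149 + 0.001257716) = √0.001271865 = 0.035663.
z* = 2.576 at the 99% level. Margin = 2.576·0.035663 = 0.09187.
CI: 0.81901 ± 0.09187 = (0.7271, 0.9109).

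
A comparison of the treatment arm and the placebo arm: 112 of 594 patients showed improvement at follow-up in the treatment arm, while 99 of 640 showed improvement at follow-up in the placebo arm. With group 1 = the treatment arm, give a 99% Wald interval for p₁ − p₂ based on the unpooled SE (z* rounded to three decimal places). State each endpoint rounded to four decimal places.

p̂₁ = 112/594 = 0.18855, p̂₂ = 99/640 = 0.15469; p̂₁ − p̂₂ = 0.03386.
SE = √(0.000257576 + 0.000204311) = √0.000461887 = 0.021492.
The 99% critical value is z* = 2.576. Margin of error = 0.05536.
CI: 0.03386 ± 0.05536 = (-0.0215, 0.0892).

(-0.0215, 0.0892)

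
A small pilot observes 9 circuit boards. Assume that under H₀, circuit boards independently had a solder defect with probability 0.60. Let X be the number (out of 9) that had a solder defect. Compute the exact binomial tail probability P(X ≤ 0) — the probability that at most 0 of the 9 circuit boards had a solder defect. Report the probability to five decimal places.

X ~ Binomial(n=9, p=0.60).
P(X ≤ 0) = C(9,0)·0.60^0·0.40^9.
= 0.000262 = 0.00026.

P = 0.00026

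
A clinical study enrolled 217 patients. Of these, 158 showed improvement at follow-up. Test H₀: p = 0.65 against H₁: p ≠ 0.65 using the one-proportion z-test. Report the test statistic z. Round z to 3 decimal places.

z = 2.412

p̂ = 158/217 = 0.72811.
SE₀ = √(0.65·0.35/217) = 0.032379.
Test statistic: z = 0.07811/0.032379 = 2.412.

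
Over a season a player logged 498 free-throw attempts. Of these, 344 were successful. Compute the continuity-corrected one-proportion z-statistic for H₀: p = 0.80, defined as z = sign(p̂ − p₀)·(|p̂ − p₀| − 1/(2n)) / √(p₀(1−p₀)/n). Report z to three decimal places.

p̂ = 344/498 = 0.69076. p̂ − p₀ = -0.109237.
1/(2n) = 0.001004.
Corrected numerator: |-0.109237| − 0.001004 = 0.108233.
Null standard error: √(0.80·0.20/498) = √0.000321285 = 0.017924.
z = (−)0.108233/0.017924 = -6.038.

z = -6.038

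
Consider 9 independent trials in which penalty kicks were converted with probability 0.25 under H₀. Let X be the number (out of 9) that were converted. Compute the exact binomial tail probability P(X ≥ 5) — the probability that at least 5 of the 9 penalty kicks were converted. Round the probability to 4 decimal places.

P = 0.0489

X ~ Binomial(n=9, p=0.25).
P(X ≥ 5) = Σ_{j=5}^{9} C(9,j)·0.25^j·0.75^{9−j}.
= 0.038933 + 0.008652 + 0.001236 + 0.000103 + 0.000004 = 0.0489.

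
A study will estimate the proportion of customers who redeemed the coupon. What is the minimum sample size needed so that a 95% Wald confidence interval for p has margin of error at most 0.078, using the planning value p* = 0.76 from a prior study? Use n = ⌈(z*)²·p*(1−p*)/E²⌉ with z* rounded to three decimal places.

For 95% confidence, z* = 1.960.
p*(1−p*) = 0.76·0.24 = 0.1824.
(z*)²·p*(1−p*)/E² = 3.841600·0.1824/0.006084 = 115.172.
⌈115.172⌉ = 116.

n = 116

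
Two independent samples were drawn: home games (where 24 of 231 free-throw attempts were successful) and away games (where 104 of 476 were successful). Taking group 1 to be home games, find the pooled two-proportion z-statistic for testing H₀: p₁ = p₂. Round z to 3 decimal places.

z = -3.711

p̂₁ = 24/231 = 0.10390, p̂₂ = 104/476 = 0.21849.
Pooling: p̂ = 128/707 = 0.18105.
Pooled SE = √[0.1482688·0.00642984] ≈ 0.030876.
z = (p̂₁ − p̂₂)/SE = (0.10390 − 0.21849)/0.030876 = -0.11459/0.030876 = -3.711.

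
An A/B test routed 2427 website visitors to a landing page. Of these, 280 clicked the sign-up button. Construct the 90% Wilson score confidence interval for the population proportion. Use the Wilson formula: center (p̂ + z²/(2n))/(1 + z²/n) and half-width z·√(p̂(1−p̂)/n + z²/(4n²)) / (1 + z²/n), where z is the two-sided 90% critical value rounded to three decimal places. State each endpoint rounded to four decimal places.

p̂ = 280/2427 = 0.11537; z = 1.645, so z² = 2.706025.
1 + z²/n = 1.001115.
Center = (0.11537 + 0.000557)/1.001115 = 0.11580.
Radicand: p̂(1−p̂)/n + z²/(4n²) = 0.000042051 + 0.000000115 = 0.000042166.
Half-width = z·√(radicand)/denom = 1.645·0.006494/1.001115 = 0.01067.
So the interval runs from 0.1051 to 0.1265.

(0.1051, 0.1265)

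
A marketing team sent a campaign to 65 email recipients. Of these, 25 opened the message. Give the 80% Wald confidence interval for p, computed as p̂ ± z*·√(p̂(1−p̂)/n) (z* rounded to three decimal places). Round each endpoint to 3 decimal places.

(0.307, 0.462)

Sample proportion p̂ = 25/65 = 0.38462.
SE(p̂) = √(0.38462·0.61538/65) = 0.060343.
For 80% confidence, z* = 1.282.
Margin = 1.282·0.060343 = 0.07736.
Interval: 0.38462 ± 0.07736 → (0.307, 0.462).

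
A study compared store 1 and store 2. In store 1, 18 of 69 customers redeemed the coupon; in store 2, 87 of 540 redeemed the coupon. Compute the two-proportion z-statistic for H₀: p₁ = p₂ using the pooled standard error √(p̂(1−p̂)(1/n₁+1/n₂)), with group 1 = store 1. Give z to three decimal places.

z = 2.066

p̂₁ = 18/69 = 0.26087, p̂₂ = 87/540 = 0.16111.
Pooled p̂ = (18+87)/(69+540) = 105/609 = 0.17241.
Pooled SE = √[0.1426873·0.01634461] ≈ 0.048293.
z = (p̂₁ − p̂₂)/SE = (0.26087 − 0.16111)/0.048293 = 0.09976/0.048293 = 2.066.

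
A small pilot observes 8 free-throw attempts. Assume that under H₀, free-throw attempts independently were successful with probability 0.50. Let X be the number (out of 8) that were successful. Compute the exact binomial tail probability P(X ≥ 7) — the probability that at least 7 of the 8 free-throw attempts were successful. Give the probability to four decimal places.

X ~ Binomial(n=8, p=0.50).
P(X ≥ 7) = C(8,7)·0.50^7·0.50^1 + C(8,8)·0.50^8·0.50^0.
= 0.031250 + 0.003906 = 0.0352.

P = 0.0352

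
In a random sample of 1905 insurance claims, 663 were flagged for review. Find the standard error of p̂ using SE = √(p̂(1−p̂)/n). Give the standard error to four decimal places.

The sample proportion is 663/1905 = 0.34803.
p̂(1−p̂) = 0.226905.
SE = √(0.226905/1905) = √0.000119110 = 0.0109.

SE = 0.0109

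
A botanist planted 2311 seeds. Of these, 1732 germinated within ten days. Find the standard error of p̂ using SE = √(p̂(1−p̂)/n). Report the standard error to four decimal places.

The sample proportion is 1732/2311 = 0.74946.
p̂(1−p̂) = 0.74946·0.25054 = 0.187770.
SE = √(0.187770/2311) = √0.000081251 = 0.0090.

SE = 0.0090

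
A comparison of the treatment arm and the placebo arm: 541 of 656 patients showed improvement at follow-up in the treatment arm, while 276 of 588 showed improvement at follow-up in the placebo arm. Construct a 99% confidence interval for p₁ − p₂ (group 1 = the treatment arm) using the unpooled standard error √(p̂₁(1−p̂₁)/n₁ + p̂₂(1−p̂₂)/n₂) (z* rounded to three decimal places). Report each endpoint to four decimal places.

(0.2899, 0.4207)

p̂₁ = 541/656 = 0.82470, p̂₂ = 276/588 = 0.46939; p̂₁ − p̂₂ = 0.35531.
SE = √(0.000220386 + 0.000423576) = √0.000643962 = 0.025376.
The 99% critical value is z* = 2.576. Margin = 2.576·0.025376 = 0.06537.
CI: 0.35531 ± 0.06537 = (0.2899, 0.4207).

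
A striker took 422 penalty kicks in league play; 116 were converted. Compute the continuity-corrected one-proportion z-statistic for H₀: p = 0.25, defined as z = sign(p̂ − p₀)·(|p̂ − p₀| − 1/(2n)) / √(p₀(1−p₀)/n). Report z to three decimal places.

z = 1.124

p̂ = 116/422 = 0.27488. p̂ − p₀ = 0.024882.
Continuity correction 1/(2n) = 1/844 = 0.001185.
Corrected numerator: |0.024882| − 0.001185 = 0.023697.
Null standard error: √(0.25·0.75/422) = √0.000444313 = 0.021079.
z = +0.023697/0.021079 = 1.124.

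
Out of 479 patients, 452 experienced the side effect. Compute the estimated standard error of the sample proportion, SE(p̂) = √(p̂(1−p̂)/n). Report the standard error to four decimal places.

p̂ = 452/479 = 0.94363.
p̂(1−p̂) = 0.94363·0.05637 = 0.053192.
SE = √(0.053192/479) = √0.000111048 = 0.0105.

SE = 0.0105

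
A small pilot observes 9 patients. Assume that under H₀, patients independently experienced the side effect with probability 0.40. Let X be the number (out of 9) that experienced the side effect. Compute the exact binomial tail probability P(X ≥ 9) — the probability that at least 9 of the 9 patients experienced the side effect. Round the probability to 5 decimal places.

P = 0.00026

X is binomial with n = 9 and p = 0.40.
P(X ≥ 9) = C(9,9)·0.40^9·0.60^0.
= 0.000262 = 0.00026.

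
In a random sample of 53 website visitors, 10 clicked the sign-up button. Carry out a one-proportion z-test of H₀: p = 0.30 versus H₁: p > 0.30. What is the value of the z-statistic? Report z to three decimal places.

p̂ = 10/53 = 0.18868.
SE₀ = √(0.30·0.70/53) = 0.062947.
Test statistic: z = -0.11132/0.062947 = -1.768.

z = -1.768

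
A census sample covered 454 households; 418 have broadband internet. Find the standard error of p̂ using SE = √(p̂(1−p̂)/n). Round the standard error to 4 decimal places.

SE = 0.0127

With x = 418 successes in n = 454, p̂ = 0.92070.
p̂(1−p̂) = 0.073012.
Dividing by n and taking the root: √0.000160819 = 0.0127.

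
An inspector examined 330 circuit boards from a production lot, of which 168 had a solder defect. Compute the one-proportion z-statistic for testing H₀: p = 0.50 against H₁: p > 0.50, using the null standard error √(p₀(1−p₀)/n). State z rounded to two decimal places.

z = 0.33

The sample proportion is 168/330 = 0.50909.
SE₀ = √(0.50·0.50/330) = 0.027524.
z = (p̂ − p₀)/SE = (0.50909 − 0.50)/0.027524 = 0.33.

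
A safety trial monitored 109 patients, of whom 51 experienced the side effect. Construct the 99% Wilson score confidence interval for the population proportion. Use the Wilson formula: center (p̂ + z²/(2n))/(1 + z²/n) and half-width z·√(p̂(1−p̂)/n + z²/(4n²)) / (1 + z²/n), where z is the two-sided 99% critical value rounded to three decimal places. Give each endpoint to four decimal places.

(0.3502, 0.5893)

Here p̂ = 51/109 = 0.46789 and z = 2.576 (z² = 6.635776).
1 + z²/n = 1.060879.
Adjusted center: (0.46789 + z²/(2n))/1.060879 = 0.46973.
Radicand: p̂(1−p̂)/n + z²/(4n²) = 0.002284119 + 0.000139630 = 0.002423749.
Half-width = 2.576·√0.002423749/1.060879 = 0.11954.
Interval: 0.46973 ± 0.11954 → (0.3502, 0.5893).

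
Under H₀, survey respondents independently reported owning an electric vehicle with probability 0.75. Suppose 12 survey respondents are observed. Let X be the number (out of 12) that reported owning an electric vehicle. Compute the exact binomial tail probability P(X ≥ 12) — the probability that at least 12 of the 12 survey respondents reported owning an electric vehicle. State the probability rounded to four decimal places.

P = 0.0317

X ~ Binomial(n=12, p=0.75).
P(X ≥ 12) = C(12,12)·0.75^12·0.25^0.
= 0.031676 = 0.0317.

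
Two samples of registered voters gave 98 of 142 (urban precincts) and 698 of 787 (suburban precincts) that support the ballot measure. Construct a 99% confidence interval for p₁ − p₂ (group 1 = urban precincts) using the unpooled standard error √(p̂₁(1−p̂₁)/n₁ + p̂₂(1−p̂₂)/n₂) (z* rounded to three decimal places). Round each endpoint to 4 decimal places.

p̂₁ = 0.69014, p̂₂ = 0.88691, so the observed difference is -0.19677.
Unpooled SE = √(p̂₁(1−p̂₁)/n₁ + p̂₂(1−p̂₂)/n₂) = √(0.001505961 + 0.000127445) = 0.040415.
The 99% critical value is z* = 2.576. Margin of error = 0.10411.
So the interval runs from -0.3009 to -0.0927.

(-0.3009, -0.0927)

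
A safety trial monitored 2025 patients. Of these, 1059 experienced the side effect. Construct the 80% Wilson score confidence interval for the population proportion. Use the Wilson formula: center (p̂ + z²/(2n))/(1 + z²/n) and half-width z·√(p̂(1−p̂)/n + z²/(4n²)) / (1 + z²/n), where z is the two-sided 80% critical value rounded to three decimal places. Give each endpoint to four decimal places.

(0.5087, 0.5372)

p̂ = 1059/2025 = 0.52296; z = 1.282, so z² = 1.643524.
1 + z²/n = 1.000812.
Adjusted center: (0.52296 + z²/(2n))/1.000812 = 0.52294.
Radicand: p̂(1−p̂)/n + z²/(4n²) = 0.000123196 + 0.000000100 = 0.000123296.
Half-width = z·√(radicand)/denom = 1.282·0.011104/1.000812 = 0.01422.
CI: 0.52294 ± 0.01422 = (0.5087, 0.5372).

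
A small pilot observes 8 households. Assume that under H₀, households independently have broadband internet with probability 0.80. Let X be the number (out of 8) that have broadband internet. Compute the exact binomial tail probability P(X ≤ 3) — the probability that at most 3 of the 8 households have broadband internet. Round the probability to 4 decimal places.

P = 0.0104

X ~ Binomial(n=8, p=0.80).
P(X ≤ 3) = C(8,0)·0.80^0·0.20^8 + C(8,1)·0.80^1·0.20^7 + C(8,2)·0.80^2·0.20^6 + C(8,3)·0.80^3·0.20^5.
= 0.000003 + 0.000082 + 0.001147 + 0.009175 = 0.0104.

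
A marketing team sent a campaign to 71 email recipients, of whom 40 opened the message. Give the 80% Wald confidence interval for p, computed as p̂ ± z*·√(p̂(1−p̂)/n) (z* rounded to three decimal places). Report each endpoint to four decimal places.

With x = 40 successes in n = 71, p̂ = 0.56338.
Standard error of p̂: √(0.245983/71) = √0.003464548 = 0.058860.
z* = 1.282 at the 80% level.
Margin = 1.282·0.058860 = 0.07546.
So the interval runs from 0.4879 to 0.6388.

(0.4879, 0.6388)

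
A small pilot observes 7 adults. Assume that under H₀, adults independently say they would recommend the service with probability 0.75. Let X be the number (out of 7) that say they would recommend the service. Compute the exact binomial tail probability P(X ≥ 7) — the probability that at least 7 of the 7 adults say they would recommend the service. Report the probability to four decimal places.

X is binomial with n = 7 and p = 0.75.
P(X ≥ 7) = C(7,7)·0.75^7·0.25^0.
= 0.133484 = 0.1335.

P = 0.1335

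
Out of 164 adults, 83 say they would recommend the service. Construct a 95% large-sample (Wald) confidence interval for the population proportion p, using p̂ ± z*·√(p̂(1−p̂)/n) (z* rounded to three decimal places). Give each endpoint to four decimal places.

The sample proportion is 83/164 = 0.50610.
Standard error of p̂: √(0.249963/164) = √0.001524164 = 0.039041.
The 95% critical value is z* = 1.960.
Margin = 1.960·0.039041 = 0.07652.
Interval: 0.50610 ± 0.07652 → (0.4296, 0.5826).

(0.4296, 0.5826)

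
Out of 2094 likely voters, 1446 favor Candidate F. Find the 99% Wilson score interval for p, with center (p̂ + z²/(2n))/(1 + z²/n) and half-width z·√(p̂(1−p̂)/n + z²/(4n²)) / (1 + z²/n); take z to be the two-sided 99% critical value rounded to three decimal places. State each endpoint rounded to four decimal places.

Here p̂ = 1446/2094 = 0.69054 and z = 2.576 (z² = 6.635776).
1 + z²/n = 1.003169.
Adjusted center: (0.69054 + z²/(2n))/1.003169 = 0.68994.
Radicand: p̂(1−p̂)/n + z²/(4n²) = 0.000102050 + 0.000000378 = 0.000102428.
Half-width = 2.576·√0.000102428/1.003169 = 0.02599.
CI: 0.68994 ± 0.02599 = (0.6640, 0.7159).

(0.6640, 0.7159)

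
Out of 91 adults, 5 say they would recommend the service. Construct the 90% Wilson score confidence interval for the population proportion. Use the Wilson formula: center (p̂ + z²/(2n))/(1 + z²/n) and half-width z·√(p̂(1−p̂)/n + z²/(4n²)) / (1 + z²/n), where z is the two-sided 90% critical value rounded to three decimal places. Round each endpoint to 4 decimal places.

(0.0270, 0.1086)

Here p̂ = 5/91 = 0.05495 and z = 1.645 (z² = 2.706025).
Denominator 1 + z²/n = 1 + 2.706025/91 = 1.029737.
Center = (0.05495 + 0.014868)/1.029737 = 0.06780.
Radicand: p̂(1−p̂)/n + z²/(4n²) = 0.000570616 + 0.000081694 = 0.000652310.
Half-width = z·√(radicand)/denom = 1.645·0.025540/1.029737 = 0.04080.
So the interval runs from 0.0270 to 0.1086.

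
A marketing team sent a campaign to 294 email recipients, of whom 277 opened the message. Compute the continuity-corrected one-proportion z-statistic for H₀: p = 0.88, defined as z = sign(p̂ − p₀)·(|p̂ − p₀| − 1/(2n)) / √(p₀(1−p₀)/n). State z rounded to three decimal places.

z = 3.191

The sample proportion is 277/294 = 0.94218. p̂ − p₀ = 0.062177.
Continuity correction 1/(2n) = 1/588 = 0.001701.
Corrected numerator: |0.062177| − 0.001701 = 0.060476.
Under H₀, SE = √(p₀(1−p₀)/n) = √(0.88·0.12/294) = √0.000359184 = 0.018952.
z = (+)0.060476/0.018952 = 3.191.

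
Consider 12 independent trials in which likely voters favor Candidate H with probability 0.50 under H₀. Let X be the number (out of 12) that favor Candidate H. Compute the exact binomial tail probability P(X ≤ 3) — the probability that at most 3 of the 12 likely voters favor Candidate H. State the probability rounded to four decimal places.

P = 0.0730

X is binomial with n = 12 and p = 0.50.
P(X ≤ 3) = C(12,0)·0.50^0·0.50^12 + C(12,1)·0.50^1·0.50^11 + C(12,2)·0.50^2·0.50^10 + C(12,3)·0.50^3·0.50^9.
= 0.000244 + 0.002930 + 0.016113 + 0.053711 = 0.0730.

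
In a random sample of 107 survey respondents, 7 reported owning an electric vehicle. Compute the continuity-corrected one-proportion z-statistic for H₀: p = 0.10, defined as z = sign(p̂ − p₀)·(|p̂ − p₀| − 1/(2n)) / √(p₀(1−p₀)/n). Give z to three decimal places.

Sample proportion p̂ = 7/107 = 0.06542. p̂ − p₀ = -0.034579.
Continuity correction 1/(2n) = 1/214 = 0.004673.
Corrected numerator: |-0.034579| − 0.004673 = 0.029906.
Under H₀, SE = √(p₀(1−p₀)/n) = √(0.10·0.90/107) = √0.000841121 = 0.029002.
z = −0.029906/0.029002 = -1.031.

z = -1.031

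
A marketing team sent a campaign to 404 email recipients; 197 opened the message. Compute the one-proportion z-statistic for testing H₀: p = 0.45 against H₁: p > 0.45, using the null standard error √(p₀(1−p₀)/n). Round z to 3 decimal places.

z = 1.520

With x = 197 successes in n = 404, p̂ = 0.48762.
SE₀ = √(0.45·0.55/404) = 0.024751.
Test statistic: z = 0.03762/0.024751 = 1.520.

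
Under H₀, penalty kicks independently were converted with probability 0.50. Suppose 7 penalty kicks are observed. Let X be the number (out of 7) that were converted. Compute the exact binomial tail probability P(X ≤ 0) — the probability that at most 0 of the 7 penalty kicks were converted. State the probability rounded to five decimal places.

P = 0.00781

X ~ Binomial(n=7, p=0.50).
P(X ≤ 0) = C(7,0)·0.50^0·0.50^7.
= 0.007812 = 0.00781.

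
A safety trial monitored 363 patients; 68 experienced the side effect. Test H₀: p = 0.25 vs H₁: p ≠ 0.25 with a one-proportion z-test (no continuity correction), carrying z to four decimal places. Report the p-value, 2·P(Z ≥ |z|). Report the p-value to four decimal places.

p-value = 0.0058

The sample proportion is 68/363 = 0.18733.
SE₀ = √(0.25·0.75/363) = 0.022727.
z = (p̂ − p₀)/SE = (68/363 − 0.25)/0.022727 ≈ -2.7576.
p-value = 2·P(Z ≥ |z|) with z = -2.7576 → 0.0058.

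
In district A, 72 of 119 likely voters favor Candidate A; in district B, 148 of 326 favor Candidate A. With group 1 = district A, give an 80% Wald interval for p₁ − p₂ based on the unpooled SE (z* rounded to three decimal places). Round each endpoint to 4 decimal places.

(0.0836, 0.2185)

p̂₁ = 0.60504, p̂₂ = 0.45399, so the observed difference is 0.15105.
Unpooled SE = √(p̂₁(1−p̂₁)/n₁ + p̂₂(1−p̂₂)/n₂) = √(0.002008119 + 0.000760377) = 0.052616.
For 80% confidence, z* = 1.282. Margin of error = 0.06745.
CI: 0.15105 ± 0.06745 = (0.0836, 0.2185).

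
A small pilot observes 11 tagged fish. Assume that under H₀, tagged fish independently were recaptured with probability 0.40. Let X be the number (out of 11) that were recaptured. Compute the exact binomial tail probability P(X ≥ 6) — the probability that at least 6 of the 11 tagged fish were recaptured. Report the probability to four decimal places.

P = 0.2465

X is binomial with n = 11 and p = 0.40.
P(X ≥ 6) = Σ_{j=6}^{11} C(11,j)·0.40^j·0.60^{11−j}.
= 0.147149 + 0.070071 + 0.023357 + 0.005190 + 0.000692 + 0.000042 = 0.2465.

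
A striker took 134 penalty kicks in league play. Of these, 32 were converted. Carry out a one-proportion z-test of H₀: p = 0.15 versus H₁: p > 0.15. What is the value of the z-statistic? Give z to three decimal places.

With x = 32 successes in n = 134, p̂ = 0.23881.
Under H₀, SE = √(p₀(1−p₀)/n) = √(0.15·0.85/134) = √0.000951493 = 0.030846.
Test statistic: z = 0.08881/0.030846 = 2.879.

z = 2.879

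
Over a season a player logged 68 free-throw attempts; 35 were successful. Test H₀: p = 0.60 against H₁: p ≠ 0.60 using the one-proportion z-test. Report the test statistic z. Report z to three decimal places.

With x = 35 successes in n = 68, p̂ = 0.51471.
Under H₀, SE = √(p₀(1−p₀)/n) = √(0.60·0.40/68) = √0.003529412 = 0.059409.
z = (p̂ − p₀)/SE = (0.51471 − 0.60)/0.059409 = -1.436.

z = -1.436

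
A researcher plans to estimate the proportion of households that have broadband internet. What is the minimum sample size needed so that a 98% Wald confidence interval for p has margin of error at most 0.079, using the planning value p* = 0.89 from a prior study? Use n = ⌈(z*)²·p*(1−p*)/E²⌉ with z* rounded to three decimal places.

n = 85

z* = 2.326 at the 98% level.
p*(1−p*) = 0.89·0.11 = 0.0979.
Required n before rounding: 5.410276 × 0.0979 / 0.079² = 84.869.
Rounding up, n = 85.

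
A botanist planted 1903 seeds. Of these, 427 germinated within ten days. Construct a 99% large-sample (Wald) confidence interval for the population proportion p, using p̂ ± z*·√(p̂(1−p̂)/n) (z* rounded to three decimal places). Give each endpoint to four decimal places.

(0.1997, 0.2490)

With x = 427 successes in n = 1903, p̂ = 0.22438.
SE(p̂) = √(0.22438·0.77562/1903) = 0.009563.
The 99% critical value is z* = 2.576.
Margin = 2.576·0.009563 = 0.02463.
CI: 0.22438 ± 0.02463 = (0.1997, 0.2490).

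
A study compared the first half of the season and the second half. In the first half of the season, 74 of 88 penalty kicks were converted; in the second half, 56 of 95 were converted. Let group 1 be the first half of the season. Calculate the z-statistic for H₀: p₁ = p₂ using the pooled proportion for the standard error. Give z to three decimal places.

z = 3.747

Sample proportions: p̂₁ = 74/88 = 0.84091 and p̂₂ = 56/95 = 0.58947.
Pooled p̂ = (74+56)/(88+95) = 130/183 = 0.71038.
Pooled SE = √[0.2057392·0.02188995] ≈ 0.067109.
z = (p̂₁ − p̂₂)/SE = (0.84091 − 0.58947)/0.067109 = 0.25144/0.067109 = 3.747.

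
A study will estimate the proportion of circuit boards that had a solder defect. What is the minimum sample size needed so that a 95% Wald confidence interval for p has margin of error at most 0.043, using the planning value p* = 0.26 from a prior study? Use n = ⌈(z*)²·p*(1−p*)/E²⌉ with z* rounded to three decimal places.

n = 400

The 95% critical value is z* = 1.960.
p*(1−p*) = 0.1924.
(z*)²·p*(1−p*)/E² = 3.841600·0.1924/0.001849 = 399.742.
⌈399.742⌉ = 400.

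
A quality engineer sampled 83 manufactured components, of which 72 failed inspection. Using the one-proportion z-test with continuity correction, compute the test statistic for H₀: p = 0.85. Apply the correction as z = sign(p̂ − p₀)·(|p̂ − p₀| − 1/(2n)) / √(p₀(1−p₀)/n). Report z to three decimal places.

z = 0.292

Sample proportion p̂ = 72/83 = 0.86747. p̂ − p₀ = 0.017470.
Continuity correction 1/(2n) = 1/166 = 0.006024.
Corrected numerator: |0.017470| − 0.006024 = 0.011446.
Null standard error: √(0.85·0.15/83) = √0.001536145 = 0.039194.
z = (+)0.011446/0.039194 = 0.292.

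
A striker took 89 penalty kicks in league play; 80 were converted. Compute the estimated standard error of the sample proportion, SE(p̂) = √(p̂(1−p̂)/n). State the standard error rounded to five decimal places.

SE = 0.03196

p̂ = 80/89 = 0.89888.
p̂(1−p̂) = 0.090895.
SE = √(0.090895/89) = √0.001021292 = 0.03196.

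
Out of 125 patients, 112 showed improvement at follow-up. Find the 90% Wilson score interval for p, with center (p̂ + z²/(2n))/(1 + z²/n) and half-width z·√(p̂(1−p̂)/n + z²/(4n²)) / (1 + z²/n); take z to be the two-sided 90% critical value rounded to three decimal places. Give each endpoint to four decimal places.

Here p̂ = 112/125 = 0.89600 and z = 1.645 (z² = 2.706025).
Denominator 1 + z²/n = 1 + 2.706025/125 = 1.021648.
Adjusted center: (0.89600 + z²/(2n))/1.021648 = 0.88761.
Radicand: p̂(1−p̂)/n + z²/(4n²) = 0.000745472 + 0.000043296 = 0.000788768.
Half-width = z·√(radicand)/denom = 1.645·0.028085/1.021648 = 0.04522.
CI: 0.88761 ± 0.04522 = (0.8424, 0.9328).

(0.8424, 0.9328)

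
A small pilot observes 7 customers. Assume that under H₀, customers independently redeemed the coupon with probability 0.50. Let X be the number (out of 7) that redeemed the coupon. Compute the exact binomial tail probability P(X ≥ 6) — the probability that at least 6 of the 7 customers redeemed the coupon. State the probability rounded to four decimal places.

P = 0.0625

X is binomial with n = 7 and p = 0.50.
P(X ≥ 6) = C(7,6)·0.50^6·0.50^1 + C(7,7)·0.50^7·0.50^0.
= 0.054688 + 0.007812 = 0.0625.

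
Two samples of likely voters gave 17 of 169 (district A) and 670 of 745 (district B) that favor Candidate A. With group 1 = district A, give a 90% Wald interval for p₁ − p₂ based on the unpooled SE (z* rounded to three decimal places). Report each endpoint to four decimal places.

(-0.8409, -0.7566)

p̂₁ = 0.10059, p̂₂ = 0.89933, so the observed difference is -0.79874.
Unpooled SE = √(p̂₁(1−p̂₁)/n₁ + p̂₂(1−p̂₂)/n₂) = √(0.000535343 + 0.000121525) = 0.025629.
The 90% critical value is z* = 1.645. Margin = 1.645·0.025629 = 0.04216.
So the interval runs from -0.8409 to -0.7566.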